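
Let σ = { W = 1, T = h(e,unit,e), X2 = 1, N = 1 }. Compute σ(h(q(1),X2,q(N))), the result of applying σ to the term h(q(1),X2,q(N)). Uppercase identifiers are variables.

Replace each occurrence of X2 with 1.
Replace each occurrence of N with 1.
Result: h(q(1),1,q(1)).

h(q(1),1,q(1))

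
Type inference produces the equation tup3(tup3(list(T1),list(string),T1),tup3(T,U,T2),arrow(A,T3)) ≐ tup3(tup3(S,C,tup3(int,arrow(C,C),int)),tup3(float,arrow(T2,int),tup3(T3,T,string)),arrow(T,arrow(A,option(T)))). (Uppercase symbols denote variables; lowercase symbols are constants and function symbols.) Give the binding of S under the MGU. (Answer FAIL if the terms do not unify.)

Decompose tup3/3: tup3(list(T1),list(string),T1) ≐ tup3(S,C,tup3(int,arrow(C,C),int)),  tup3(T,U,T2) ≐ tup3(float,arrow(T2,int),tup3(T3,T,string)),  arrow(A,T3) ≐ arrow(T,arrow(A,option(T))).
Decompose tup3/3: list(T1) ≐ S,  list(string) ≐ C,  T1 ≐ tup3(int,arrow(C,C),int).
Bind S := list(T1); no other remaining equation mentions S.
Bind C := list(string); substituting into the one remaining equation that mentions C gives: T1 ≐ tup3(int,arrow(list(string),list(string)),int).
Bind T1 := tup3(int,arrow(list(string),list(string)),int); no other remaining equation mentions T1. Substituting into the earlier binding gives S := list(tup3(int,arrow(list(string),list(string)),int)).
Decompose tup3/3: T ≐ float,  U ≐ arrow(T2,int),  T2 ≐ tup3(T3,T,string).
Bind T := float; substituting into the 2 remaining equations that mention T gives: T2 ≐ tup3(T3,float,string),  arrow(A,T3) ≐ arrow(float,arrow(A,option(float))).
Bind U := arrow(T2,int); no other remaining equation mentions U.
Bind T2 := tup3(T3,float,string); no other remaining equation mentions T2. Substituting into the earlier binding gives U := arrow(tup3(T3,float,string),int).
Decompose arrow/2: A ≐ float,  T3 ≐ arrow(A,option(float)).
Bind A := float; substituting into the remaining equation gives: T3 ≐ arrow(float,option(float)).
Bind T3 := arrow(float,option(float)). Substituting into the earlier bindings gives U := arrow(tup3(arrow(float,option(float)),float,string),int), T2 := tup3(arrow(float,option(float)),float,string).
MGU = { S -> list(tup3(int,arrow(list(string),list(string)),int)), C -> list(string), T1 -> tup3(int,arrow(list(string),list(string)),int), T -> float, U -> arrow(tup3(arrow(float,option(float)),float,string),int), T2 -> tup3(arrow(float,option(float)),float,string), A -> float, T3 -> arrow(float,option(float)) }, so S -> list(tup3(int,arrow(list(string),list(string)),int)).

list(tup3(int,arrow(list(string),list(string)),int))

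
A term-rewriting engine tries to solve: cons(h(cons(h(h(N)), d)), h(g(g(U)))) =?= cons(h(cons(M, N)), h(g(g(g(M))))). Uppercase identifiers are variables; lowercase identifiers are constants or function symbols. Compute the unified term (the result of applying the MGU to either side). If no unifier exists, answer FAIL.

cons(h(cons(h(h(d)), d)), h(g(g(g(h(h(d)))))))

Decompose cons/2: h(cons(h(h(N)), d)) =?= h(cons(M, N)),  h(g(g(U))) =?= h(g(g(g(M)))).
Decompose h/1: cons(h(h(N)), d) =?= cons(M, N).
Decompose cons/2: h(h(N)) =?= M,  d =?= N.
Bind M := h(h(N)); substituting into the one remaining equation that mentions M gives: h(g(g(U))) =?= h(g(g(g(h(h(N)))))).
Bind N := d; substituting into the remaining equation gives: h(g(g(U))) =?= h(g(g(g(h(h(d)))))). Substituting into the earlier binding gives M := h(h(d)).
Decompose h/1: g(g(U)) =?= g(g(g(h(h(d))))).
Decompose g/1: g(U) =?= g(g(h(h(d)))).
Decompose g/1: U =?= g(h(h(d))).
Bind U := g(h(h(d))).
Applying the MGU to either side gives cons(h(cons(h(h(d)), d)), h(g(g(g(h(h(d))))))).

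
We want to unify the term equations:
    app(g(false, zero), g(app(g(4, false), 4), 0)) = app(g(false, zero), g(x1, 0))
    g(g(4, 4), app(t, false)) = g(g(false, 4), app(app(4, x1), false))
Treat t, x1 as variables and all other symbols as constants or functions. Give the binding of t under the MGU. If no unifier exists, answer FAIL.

Decompose app/2: g(false, zero) = g(false, zero),  g(app(g(4, false), 4), 0) = g(x1, 0).
Delete trivial equation g(false, zero) = g(false, zero).
Decompose g/2: app(g(4, false), 4) = x1,  0 = 0.
Bind x1 := app(g(4, false), 4); substituting into the one remaining equation that mentions x1 gives: g(g(4, 4), app(t, false)) = g(g(false, 4), app(app(4, app(g(4, false), 4)), false)).
Delete trivial equation 0 = 0.
Decompose g/2: g(4, 4) = g(false, 4),  app(t, false) = app(app(4, app(g(4, false), 4)), false).
Decompose g/2: 4 = false,  4 = 4.
Clash: constants 4 and false differ; no unifier exists.

FAIL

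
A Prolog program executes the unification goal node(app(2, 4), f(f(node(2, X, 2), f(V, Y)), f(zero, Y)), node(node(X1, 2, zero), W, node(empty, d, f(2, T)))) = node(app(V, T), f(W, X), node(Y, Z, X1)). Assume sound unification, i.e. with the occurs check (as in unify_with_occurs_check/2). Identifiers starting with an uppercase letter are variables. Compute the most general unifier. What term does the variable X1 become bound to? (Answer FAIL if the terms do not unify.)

node(empty, d, f(2, 4))

Decompose node/3: app(2, 4) = app(V, T),  f(f(node(2, X, 2), f(V, Y)), f(zero, Y)) = f(W, X),  node(node(X1, 2, zero), W, node(empty, d, f(2, T))) = node(Y, Z, X1).
Decompose app/2: 2 = V,  4 = T.
Bind V := 2; substituting into the one remaining equation that mentions V gives: f(f(node(2, X, 2), f(2, Y)), f(zero, Y)) = f(W, X).
Bind T := 4; substituting into the one remaining equation that mentions T gives: node(node(X1, 2, zero), W, node(empty, d, f(2, 4))) = node(Y, Z, X1).
Decompose f/2: f(node(2, X, 2), f(2, Y)) = W,  f(zero, Y) = X.
Bind W := f(node(2, X, 2), f(2, Y)); substituting into the one remaining equation that mentions W gives: node(node(X1, 2, zero), f(node(2, X, 2), f(2, Y)), node(empty, d, f(2, 4))) = node(Y, Z, X1).
Bind X := f(zero, Y); substituting into the remaining equation gives: node(node(X1, 2, zero), f(node(2, f(zero, Y), 2), f(2, Y)), node(empty, d, f(2, 4))) = node(Y, Z, X1). Substituting into the earlier binding gives W := f(node(2, f(zero, Y), 2), f(2, Y)).
Decompose node/3: node(X1, 2, zero) = Y,  f(node(2, f(zero, Y), 2), f(2, Y)) = Z,  node(empty, d, f(2, 4)) = X1.
Bind Y := node(X1, 2, zero); substituting into the one remaining equation that mentions Y gives: f(node(2, f(zero, node(X1, 2, zero)), 2), f(2, node(X1, 2, zero))) = Z. Substituting into the earlier bindings gives W := f(node(2, f(zero, node(X1, 2, zero)), 2), f(2, node(X1, 2, zero))), X := f(zero, node(X1, 2, zero)).
Bind Z := f(node(2, f(zero, node(X1, 2, zero)), 2), f(2, node(X1, 2, zero))); no other remaining equation mentions Z.
Bind X1 := node(empty, d, f(2, 4)). Substituting into the earlier bindings gives W := f(node(2, f(zero, node(node(empty, d, f(2, 4)), 2, zero)), 2), f(2, node(node(empty, d, f(2, 4)), 2, zero))), X := f(zero, node(node(empty, d, f(2, 4)), 2, zero)), Y := node(node(empty, d, f(2, 4)), 2, zero), Z := f(node(2, f(zero, node(node(empty, d, f(2, 4)), 2, zero)), 2), f(2, node(node(empty, d, f(2, 4)), 2, zero))).
MGU = { V = 2, T = 4, W = f(node(2, f(zero, node(node(empty, d, f(2, 4)), 2, zero)), 2), f(2, node(node(empty, d, f(2, 4)), 2, zero))), X = f(zero, node(node(empty, d, f(2, 4)), 2, zero)), Y = node(node(empty, d, f(2, 4)), 2, zero), Z = f(node(2, f(zero, node(node(empty, d, f(2, 4)), 2, zero)), 2), f(2, node(node(empty, d, f(2, 4)), 2, zero))), X1 = node(empty, d, f(2, 4)) }, so X1 = node(empty, d, f(2, 4)).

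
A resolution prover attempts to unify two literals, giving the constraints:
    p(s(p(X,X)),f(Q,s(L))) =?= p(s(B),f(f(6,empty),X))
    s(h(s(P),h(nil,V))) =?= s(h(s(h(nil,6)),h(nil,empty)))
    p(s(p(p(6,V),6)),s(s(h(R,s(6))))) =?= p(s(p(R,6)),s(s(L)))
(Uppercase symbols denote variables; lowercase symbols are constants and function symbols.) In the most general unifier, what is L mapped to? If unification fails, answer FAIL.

h(p(6,empty),s(6))

Decompose p/2: s(p(X,X)) =?= s(B),  f(Q,s(L)) =?= f(f(6,empty),X).
Decompose s/1: p(X,X) =?= B.
Bind B := p(X,X); no other remaining equation mentions B.
Decompose f/2: Q =?= f(6,empty),  s(L) =?= X.
Bind Q := f(6,empty); no other remaining equation mentions Q.
Bind X := s(L); no other remaining equation mentions X. Substituting into the earlier binding gives B := p(s(L),s(L)).
Decompose s/1: h(s(P),h(nil,V)) =?= h(s(h(nil,6)),h(nil,empty)).
Decompose h/2: s(P) =?= s(h(nil,6)),  h(nil,V) =?= h(nil,empty).
Decompose s/1: P =?= h(nil,6).
Bind P := h(nil,6); no other remaining equation mentions P.
Decompose h/2: nil =?= nil,  V =?= empty.
Delete trivial equation nil =?= nil.
Bind V := empty; substituting into the remaining equation gives: p(s(p(p(6,empty),6)),s(s(h(R,s(6))))) =?= p(s(p(R,6)),s(s(L))).
Decompose p/2: s(p(p(6,empty),6)) =?= s(p(R,6)),  s(s(h(R,s(6)))) =?= s(s(L)).
Decompose s/1: p(p(6,empty),6) =?= p(R,6).
Decompose p/2: p(6,empty) =?= R,  6 =?= 6.
Bind R := p(6,empty); substituting into the one remaining equation that mentions R gives: s(s(h(p(6,empty),s(6)))) =?= s(s(L)).
Delete trivial equation 6 =?= 6.
Decompose s/1: s(h(p(6,empty),s(6))) =?= s(L).
Decompose s/1: h(p(6,empty),s(6)) =?= L.
Bind L := h(p(6,empty),s(6)). Substituting into the earlier bindings gives B := p(s(h(p(6,empty),s(6))),s(h(p(6,empty),s(6)))), X := s(h(p(6,empty),s(6))).
MGU = { B ↦ p(s(h(p(6,empty),s(6))),s(h(p(6,empty),s(6)))), Q ↦ f(6,empty), X ↦ s(h(p(6,empty),s(6))), P ↦ h(nil,6), V ↦ empty, R ↦ p(6,empty), L ↦ h(p(6,empty),s(6)) }, so L ↦ h(p(6,empty),s(6)).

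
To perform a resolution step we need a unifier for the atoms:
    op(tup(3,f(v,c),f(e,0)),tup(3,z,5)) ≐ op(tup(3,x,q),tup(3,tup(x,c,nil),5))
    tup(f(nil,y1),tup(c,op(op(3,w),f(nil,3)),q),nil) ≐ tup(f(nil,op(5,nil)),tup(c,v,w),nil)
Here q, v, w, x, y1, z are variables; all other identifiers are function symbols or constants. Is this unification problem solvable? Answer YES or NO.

YES

Decompose op/2: tup(3,f(v,c),f(e,0)) ≐ tup(3,x,q),  tup(3,z,5) ≐ tup(3,tup(x,c,nil),5).
Decompose tup/3: 3 ≐ 3,  f(v,c) ≐ x,  f(e,0) ≐ q.
Delete trivial equation 3 ≐ 3.
Bind x := f(v,c); substituting into the one remaining equation that mentions x gives: tup(3,z,5) ≐ tup(3,tup(f(v,c),c,nil),5).
Bind q := f(e,0); substituting into the one remaining equation that mentions q gives: tup(f(nil,y1),tup(c,op(op(3,w),f(nil,3)),f(e,0)),nil) ≐ tup(f(nil,op(5,nil)),tup(c,v,w),nil).
Decompose tup/3: 3 ≐ 3,  z ≐ tup(f(v,c),c,nil),  5 ≐ 5.
Delete trivial equation 3 ≐ 3.
Bind z := tup(f(v,c),c,nil); no other remaining equation mentions z.
Delete trivial equation 5 ≐ 5.
Decompose tup/3: f(nil,y1) ≐ f(nil,op(5,nil)),  tup(c,op(op(3,w),f(nil,3)),f(e,0)) ≐ tup(c,v,w),  nil ≐ nil.
Decompose f/2: nil ≐ nil,  y1 ≐ op(5,nil).
Delete trivial equation nil ≐ nil.
Bind y1 := op(5,nil); no other remaining equation mentions y1.
Decompose tup/3: c ≐ c,  op(op(3,w),f(nil,3)) ≐ v,  f(e,0) ≐ w.
Delete trivial equation c ≐ c.
Bind v := op(op(3,w),f(nil,3)); no other remaining equation mentions v. Substituting into the earlier bindings gives x := f(op(op(3,w),f(nil,3)),c), z := tup(f(op(op(3,w),f(nil,3)),c),c,nil).
Bind w := f(e,0); no other remaining equation mentions w. Substituting into the earlier bindings gives x := f(op(op(3,f(e,0)),f(nil,3)),c), z := tup(f(op(op(3,f(e,0)),f(nil,3)),c),c,nil), v := op(op(3,f(e,0)),f(nil,3)).
Delete trivial equation nil ≐ nil.
No equations remain and no clash or occurs-check failure arose, so a unifier exists.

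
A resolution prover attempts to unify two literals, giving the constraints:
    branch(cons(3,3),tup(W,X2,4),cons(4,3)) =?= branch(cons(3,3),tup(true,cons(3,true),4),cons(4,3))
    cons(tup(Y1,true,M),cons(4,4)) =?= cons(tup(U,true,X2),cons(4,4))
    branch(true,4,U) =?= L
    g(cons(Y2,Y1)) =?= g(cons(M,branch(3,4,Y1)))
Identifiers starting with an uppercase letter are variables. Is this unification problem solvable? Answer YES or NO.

NO

Decompose branch/3: cons(3,3) =?= cons(3,3),  tup(W,X2,4) =?= tup(true,cons(3,true),4),  cons(4,3) =?= cons(4,3).
Delete trivial equation cons(3,3) =?= cons(3,3).
Decompose tup/3: W =?= true,  X2 =?= cons(3,true),  4 =?= 4.
Bind W := true; no other remaining equation mentions W.
Bind X2 := cons(3,true); substituting into the one remaining equation that mentions X2 gives: cons(tup(Y1,true,M),cons(4,4)) =?= cons(tup(U,true,cons(3,true)),cons(4,4)).
Delete trivial equation 4 =?= 4.
Delete trivial equation cons(4,3) =?= cons(4,3).
Decompose cons/2: tup(Y1,true,M) =?= tup(U,true,cons(3,true)),  cons(4,4) =?= cons(4,4).
Decompose tup/3: Y1 =?= U,  true =?= true,  M =?= cons(3,true).
Bind Y1 := U; substituting into the one remaining equation that mentions Y1 gives: g(cons(Y2,U)) =?= g(cons(M,branch(3,4,U))).
Delete trivial equation true =?= true.
Bind M := cons(3,true); substituting into the one remaining equation that mentions M gives: g(cons(Y2,U)) =?= g(cons(cons(3,true),branch(3,4,U))).
Delete trivial equation cons(4,4) =?= cons(4,4).
Bind L := branch(true,4,U); no other remaining equation mentions L.
Decompose g/1: cons(Y2,U) =?= cons(cons(3,true),branch(3,4,U)).
Decompose cons/2: Y2 =?= cons(3,true),  U =?= branch(3,4,U).
Bind Y2 := cons(3,true); no other remaining equation mentions Y2.
Occurs check fails: U occurs in branch(3,4,U); the equation U =?= branch(3,4,U) has no finite solution.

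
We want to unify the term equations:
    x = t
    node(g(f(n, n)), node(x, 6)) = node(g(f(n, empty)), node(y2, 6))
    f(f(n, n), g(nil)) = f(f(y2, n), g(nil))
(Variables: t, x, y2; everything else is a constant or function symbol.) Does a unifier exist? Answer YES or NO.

Bind x := t; substituting into the one remaining equation that mentions x gives: node(g(f(n, n)), node(t, 6)) = node(g(f(n, empty)), node(y2, 6)).
Decompose node/2: g(f(n, n)) = g(f(n, empty)),  node(t, 6) = node(y2, 6).
Decompose g/1: f(n, n) = f(n, empty).
Decompose f/2: n = n,  n = empty.
Delete trivial equation n = n.
Clash: constants n and empty differ; no unifier exists.

NO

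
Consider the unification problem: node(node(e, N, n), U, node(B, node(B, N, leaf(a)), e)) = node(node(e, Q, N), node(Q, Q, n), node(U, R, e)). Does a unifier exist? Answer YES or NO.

Decompose node/3: node(e, N, n) = node(e, Q, N),  U = node(Q, Q, n),  node(B, node(B, N, leaf(a)), e) = node(U, R, e).
Decompose node/3: e = e,  N = Q,  n = N.
Delete trivial equation e = e.
Bind N := Q; substituting into the 2 remaining equations that mention N gives: n = Q,  node(B, node(B, Q, leaf(a)), e) = node(U, R, e).
Bind Q := n; substituting into the remaining equations gives: U = node(n, n, n),  node(B, node(B, n, leaf(a)), e) = node(U, R, e). Substituting into the earlier binding gives N := n.
Bind U := node(n, n, n); substituting into the remaining equation gives: node(B, node(B, n, leaf(a)), e) = node(node(n, n, n), R, e).
Decompose node/3: B = node(n, n, n),  node(B, n, leaf(a)) = R,  e = e.
Bind B := node(n, n, n); substituting into the one remaining equation that mentions B gives: node(node(n, n, n), n, leaf(a)) = R.
Bind R := node(node(n, n, n), n, leaf(a)); no other remaining equation mentions R.
Delete trivial equation e = e.
No equations remain and no clash or occurs-check failure arose, so a unifier exists.

YES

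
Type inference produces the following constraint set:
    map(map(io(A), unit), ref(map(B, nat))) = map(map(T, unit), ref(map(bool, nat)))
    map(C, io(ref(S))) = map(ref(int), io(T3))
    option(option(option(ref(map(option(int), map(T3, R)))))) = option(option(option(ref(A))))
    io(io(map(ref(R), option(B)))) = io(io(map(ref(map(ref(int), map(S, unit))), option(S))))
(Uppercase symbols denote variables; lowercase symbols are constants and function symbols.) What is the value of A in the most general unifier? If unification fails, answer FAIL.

Decompose map/2: map(io(A), unit) = map(T, unit),  ref(map(B, nat)) = ref(map(bool, nat)).
Decompose map/2: io(A) = T,  unit = unit.
Bind T := io(A); no other remaining equation mentions T.
Delete trivial equation unit = unit.
Decompose ref/1: map(B, nat) = map(bool, nat).
Decompose map/2: B = bool,  nat = nat.
Bind B := bool; substituting into the one remaining equation that mentions B gives: io(io(map(ref(R), option(bool)))) = io(io(map(ref(map(ref(int), map(S, unit))), option(S)))).
Delete trivial equation nat = nat.
Decompose map/2: C = ref(int),  io(ref(S)) = io(T3).
Bind C := ref(int); no other remaining equation mentions C.
Decompose io/1: ref(S) = T3.
Bind T3 := ref(S); substituting into the one remaining equation that mentions T3 gives: option(option(option(ref(map(option(int), map(ref(S), R)))))) = option(option(option(ref(A)))).
Decompose option/1: option(option(ref(map(option(int), map(ref(S), R))))) = option(option(ref(A))).
Decompose option/1: option(ref(map(option(int), map(ref(S), R)))) = option(ref(A)).
Decompose option/1: ref(map(option(int), map(ref(S), R))) = ref(A).
Decompose ref/1: map(option(int), map(ref(S), R)) = A.
Bind A := map(option(int), map(ref(S), R)); no other remaining equation mentions A. Substituting into the earlier binding gives T := io(map(option(int), map(ref(S), R))).
Decompose io/1: io(map(ref(R), option(bool))) = io(map(ref(map(ref(int), map(S, unit))), option(S))).
Decompose io/1: map(ref(R), option(bool)) = map(ref(map(ref(int), map(S, unit))), option(S)).
Decompose map/2: ref(R) = ref(map(ref(int), map(S, unit))),  option(bool) = option(S).
Decompose ref/1: R = map(ref(int), map(S, unit)).
Bind R := map(ref(int), map(S, unit)); no other remaining equation mentions R. Substituting into the earlier bindings gives T := io(map(option(int), map(ref(S), map(ref(int), map(S, unit))))), A := map(option(int), map(ref(S), map(ref(int), map(S, unit)))).
Decompose option/1: bool = S.
Bind S := bool. Substituting into the earlier bindings gives T := io(map(option(int), map(ref(bool), map(ref(int), map(bool, unit))))), T3 := ref(bool), A := map(option(int), map(ref(bool), map(ref(int), map(bool, unit)))), R := map(ref(int), map(bool, unit)).
MGU = { T ↦ io(map(option(int), map(ref(bool), map(ref(int), map(bool, unit))))), B ↦ bool, C ↦ ref(int), T3 ↦ ref(bool), A ↦ map(option(int), map(ref(bool), map(ref(int), map(bool, unit)))), R ↦ map(ref(int), map(bool, unit)), S ↦ bool }, so A ↦ map(option(int), map(ref(bool), map(ref(int), map(bool, unit)))).

map(option(int), map(ref(bool), map(ref(int), map(bool, unit))))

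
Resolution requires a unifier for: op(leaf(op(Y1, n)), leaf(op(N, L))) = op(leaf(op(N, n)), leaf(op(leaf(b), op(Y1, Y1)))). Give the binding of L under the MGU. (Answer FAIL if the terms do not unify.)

Decompose op/2: leaf(op(Y1, n)) = leaf(op(N, n)),  leaf(op(N, L)) = leaf(op(leaf(b), op(Y1, Y1))).
Decompose leaf/1: op(Y1, n) = op(N, n).
Decompose op/2: Y1 = N,  n = n.
Bind Y1 := N; substituting into the one remaining equation that mentions Y1 gives: leaf(op(N, L)) = leaf(op(leaf(b), op(N, N))).
Delete trivial equation n = n.
Decompose leaf/1: op(N, L) = op(leaf(b), op(N, N)).
Decompose op/2: N = leaf(b),  L = op(N, N).
Bind N := leaf(b); substituting into the remaining equation gives: L = op(leaf(b), leaf(b)). Substituting into the earlier binding gives Y1 := leaf(b).
Bind L := op(leaf(b), leaf(b)).
MGU = { Y1 := leaf(b), N := leaf(b), L := op(leaf(b), leaf(b)) }, so L := op(leaf(b), leaf(b)).

op(leaf(b), leaf(b))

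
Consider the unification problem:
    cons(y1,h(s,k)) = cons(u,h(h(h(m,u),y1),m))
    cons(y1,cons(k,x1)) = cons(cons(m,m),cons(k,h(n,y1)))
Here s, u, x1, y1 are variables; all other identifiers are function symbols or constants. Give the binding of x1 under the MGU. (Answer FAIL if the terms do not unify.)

FAIL

Decompose cons/2: y1 = u,  h(s,k) = h(h(h(m,u),y1),m).
Bind y1 := u; substituting into the remaining equations gives: h(s,k) = h(h(h(m,u),u),m),  cons(u,cons(k,x1)) = cons(cons(m,m),cons(k,h(n,u))).
Decompose h/2: s = h(h(m,u),u),  k = m.
Bind s := h(h(m,u),u); no other remaining equation mentions s.
Clash: constants k and m differ; no unifier exists.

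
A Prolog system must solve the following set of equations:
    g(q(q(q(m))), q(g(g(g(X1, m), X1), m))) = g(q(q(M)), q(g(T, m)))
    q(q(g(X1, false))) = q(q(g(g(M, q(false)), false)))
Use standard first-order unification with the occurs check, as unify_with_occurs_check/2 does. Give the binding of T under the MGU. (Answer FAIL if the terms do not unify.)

g(g(g(q(m), q(false)), m), g(q(m), q(false)))

Decompose g/2: q(q(q(m))) = q(q(M)),  q(g(g(g(X1, m), X1), m)) = q(g(T, m)).
Decompose q/1: q(q(m)) = q(M).
Decompose q/1: q(m) = M.
Bind M := q(m); substituting into the one remaining equation that mentions M gives: q(q(g(X1, false))) = q(q(g(g(q(m), q(false)), false))).
Decompose q/1: g(g(g(X1, m), X1), m) = g(T, m).
Decompose g/2: g(g(X1, m), X1) = T,  m = m.
Bind T := g(g(X1, m), X1); no other remaining equation mentions T.
Delete trivial equation m = m.
Decompose q/1: q(g(X1, false)) = q(g(g(q(m), q(false)), false)).
Decompose q/1: g(X1, false) = g(g(q(m), q(false)), false).
Decompose g/2: X1 = g(q(m), q(false)),  false = false.
Bind X1 := g(q(m), q(false)); no other remaining equation mentions X1. Substituting into the earlier binding gives T := g(g(g(q(m), q(false)), m), g(q(m), q(false))).
Delete trivial equation false = false.
MGU = { M = q(m), T = g(g(g(q(m), q(false)), m), g(q(m), q(false))), X1 = g(q(m), q(false)) }, so T = g(g(g(q(m), q(false)), m), g(q(m), q(false))).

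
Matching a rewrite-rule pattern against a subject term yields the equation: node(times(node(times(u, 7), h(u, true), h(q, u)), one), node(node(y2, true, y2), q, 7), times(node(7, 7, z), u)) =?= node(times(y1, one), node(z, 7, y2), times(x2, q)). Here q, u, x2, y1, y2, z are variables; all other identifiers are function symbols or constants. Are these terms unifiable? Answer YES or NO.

YES

Decompose node/3: times(node(times(u, 7), h(u, true), h(q, u)), one) =?= times(y1, one),  node(node(y2, true, y2), q, 7) =?= node(z, 7, y2),  times(node(7, 7, z), u) =?= times(x2, q).
Decompose times/2: node(times(u, 7), h(u, true), h(q, u)) =?= y1,  one =?= one.
Bind y1 := node(times(u, 7), h(u, true), h(q, u)); no other remaining equation mentions y1.
Delete trivial equation one =?= one.
Decompose node/3: node(y2, true, y2) =?= z,  q =?= 7,  7 =?= y2.
Bind z := node(y2, true, y2); substituting into the one remaining equation that mentions z gives: times(node(7, 7, node(y2, true, y2)), u) =?= times(x2, q).
Bind q := 7; substituting into the one remaining equation that mentions q gives: times(node(7, 7, node(y2, true, y2)), u) =?= times(x2, 7). Substituting into the earlier binding gives y1 := node(times(u, 7), h(u, true), h(7, u)).
Bind y2 := 7; substituting into the remaining equation gives: times(node(7, 7, node(7, true, 7)), u) =?= times(x2, 7). Substituting into the earlier binding gives z := node(7, true, 7).
Decompose times/2: node(7, 7, node(7, true, 7)) =?= x2,  u =?= 7.
Bind x2 := node(7, 7, node(7, true, 7)); no other remaining equation mentions x2.
Bind u := 7. Substituting into the earlier binding gives y1 := node(times(7, 7), h(7, true), h(7, 7)).
No equations remain and no clash or occurs-check failure arose, so a unifier exists.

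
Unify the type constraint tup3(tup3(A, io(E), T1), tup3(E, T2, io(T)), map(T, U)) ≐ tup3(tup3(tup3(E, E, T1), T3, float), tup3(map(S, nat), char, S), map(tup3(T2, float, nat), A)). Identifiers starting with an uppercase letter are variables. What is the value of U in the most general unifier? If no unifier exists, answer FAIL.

tup3(map(io(tup3(char, float, nat)), nat), map(io(tup3(char, float, nat)), nat), float)

Decompose tup3/3: tup3(A, io(E), T1) ≐ tup3(tup3(E, E, T1), T3, float),  tup3(E, T2, io(T)) ≐ tup3(map(S, nat), char, S),  map(T, U) ≐ map(tup3(T2, float, nat), A).
Decompose tup3/3: A ≐ tup3(E, E, T1),  io(E) ≐ T3,  T1 ≐ float.
Bind A := tup3(E, E, T1); substituting into the one remaining equation that mentions A gives: map(T, U) ≐ map(tup3(T2, float, nat), tup3(E, E, T1)).
Bind T3 := io(E); no other remaining equation mentions T3.
Bind T1 := float; substituting into the one remaining equation that mentions T1 gives: map(T, U) ≐ map(tup3(T2, float, nat), tup3(E, E, float)). Substituting into the earlier binding gives A := tup3(E, E, float).
Decompose tup3/3: E ≐ map(S, nat),  T2 ≐ char,  io(T) ≐ S.
Bind E := map(S, nat); substituting into the one remaining equation that mentions E gives: map(T, U) ≐ map(tup3(T2, float, nat), tup3(map(S, nat), map(S, nat), float)). Substituting into the earlier bindings gives A := tup3(map(S, nat), map(S, nat), float), T3 := io(map(S, nat)).
Bind T2 := char; substituting into the one remaining equation that mentions T2 gives: map(T, U) ≐ map(tup3(char, float, nat), tup3(map(S, nat), map(S, nat), float)).
Bind S := io(T); substituting into the remaining equation gives: map(T, U) ≐ map(tup3(char, float, nat), tup3(map(io(T), nat), map(io(T), nat), float)). Substituting into the earlier bindings gives A := tup3(map(io(T), nat), map(io(T), nat), float), T3 := io(map(io(T), nat)), E := map(io(T), nat).
Decompose map/2: T ≐ tup3(char, float, nat),  U ≐ tup3(map(io(T), nat), map(io(T), nat), float).
Bind T := tup3(char, float, nat); substituting into the remaining equation gives: U ≐ tup3(map(io(tup3(char, float, nat)), nat), map(io(tup3(char, float, nat)), nat), float). Substituting into the earlier bindings gives A := tup3(map(io(tup3(char, float, nat)), nat), map(io(tup3(char, float, nat)), nat), float), T3 := io(map(io(tup3(char, float, nat)), nat)), E := map(io(tup3(char, float, nat)), nat), S := io(tup3(char, float, nat)).
Bind U := tup3(map(io(tup3(char, float, nat)), nat), map(io(tup3(char, float, nat)), nat), float).
MGU = { A := tup3(map(io(tup3(char, float, nat)), nat), map(io(tup3(char, float, nat)), nat), float), T3 := io(map(io(tup3(char, float, nat)), nat)), T1 := float, E := map(io(tup3(char, float, nat)), nat), T2 := char, S := io(tup3(char, float, nat)), T := tup3(char, float, nat), U := tup3(map(io(tup3(char, float, nat)), nat), map(io(tup3(char, float, nat)), nat), float) }, so U := tup3(map(io(tup3(char, float, nat)), nat), map(io(tup3(char, float, nat)), nat), float).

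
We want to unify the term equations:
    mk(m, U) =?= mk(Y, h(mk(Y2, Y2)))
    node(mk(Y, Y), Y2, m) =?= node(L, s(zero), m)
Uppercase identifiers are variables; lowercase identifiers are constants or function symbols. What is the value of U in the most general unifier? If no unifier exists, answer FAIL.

h(mk(s(zero), s(zero)))

Decompose mk/2: m =?= Y,  U =?= h(mk(Y2, Y2)).
Bind Y := m; substituting into the one remaining equation that mentions Y gives: node(mk(m, m), Y2, m) =?= node(L, s(zero), m).
Bind U := h(mk(Y2, Y2)); no other remaining equation mentions U.
Decompose node/3: mk(m, m) =?= L,  Y2 =?= s(zero),  m =?= m.
Bind L := mk(m, m); no other remaining equation mentions L.
Bind Y2 := s(zero); no other remaining equation mentions Y2. Substituting into the earlier binding gives U := h(mk(s(zero), s(zero))).
Delete trivial equation m =?= m.
MGU = { Y ↦ m, U ↦ h(mk(s(zero), s(zero))), L ↦ mk(m, m), Y2 ↦ s(zero) }, so U ↦ h(mk(s(zero), s(zero))).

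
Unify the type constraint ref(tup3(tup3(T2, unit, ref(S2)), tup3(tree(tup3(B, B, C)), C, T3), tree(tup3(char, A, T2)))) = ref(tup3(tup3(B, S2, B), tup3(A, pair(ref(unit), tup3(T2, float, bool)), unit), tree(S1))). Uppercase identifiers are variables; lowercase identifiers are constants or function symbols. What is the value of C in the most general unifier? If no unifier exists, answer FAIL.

pair(ref(unit), tup3(ref(unit), float, bool))

Decompose ref/1: tup3(tup3(T2, unit, ref(S2)), tup3(tree(tup3(B, B, C)), C, T3), tree(tup3(char, A, T2))) = tup3(tup3(B, S2, B), tup3(A, pair(ref(unit), tup3(T2, float, bool)), unit), tree(S1)).
Decompose tup3/3: tup3(T2, unit, ref(S2)) = tup3(B, S2, B),  tup3(tree(tup3(B, B, C)), C, T3) = tup3(A, pair(ref(unit), tup3(T2, float, bool)), unit),  tree(tup3(char, A, T2)) = tree(S1).
Decompose tup3/3: T2 = B,  unit = S2,  ref(S2) = B.
Bind T2 := B; substituting into the 2 remaining equations that mention T2 gives: tup3(tree(tup3(B, B, C)), C, T3) = tup3(A, pair(ref(unit), tup3(B, float, bool)), unit),  tree(tup3(char, A, B)) = tree(S1).
Bind S2 := unit; substituting into the one remaining equation that mentions S2 gives: ref(unit) = B.
Bind B := ref(unit); substituting into the remaining equations gives: tup3(tree(tup3(ref(unit), ref(unit), C)), C, T3) = tup3(A, pair(ref(unit), tup3(ref(unit), float, bool)), unit),  tree(tup3(char, A, ref(unit))) = tree(S1). Substituting into the earlier binding gives T2 := ref(unit).
Decompose tup3/3: tree(tup3(ref(unit), ref(unit), C)) = A,  C = pair(ref(unit), tup3(ref(unit), float, bool)),  T3 = unit.
Bind A := tree(tup3(ref(unit), ref(unit), C)); substituting into the one remaining equation that mentions A gives: tree(tup3(char, tree(tup3(ref(unit), ref(unit), C)), ref(unit))) = tree(S1).
Bind C := pair(ref(unit), tup3(ref(unit), float, bool)); substituting into the one remaining equation that mentions C gives: tree(tup3(char, tree(tup3(ref(unit), ref(unit), pair(ref(unit), tup3(ref(unit), float, bool)))), ref(unit))) = tree(S1). Substituting into the earlier binding gives A := tree(tup3(ref(unit), ref(unit), pair(ref(unit), tup3(ref(unit), float, bool)))).
Bind T3 := unit; no other remaining equation mentions T3.
Decompose tree/1: tup3(char, tree(tup3(ref(unit), ref(unit), pair(ref(unit), tup3(ref(unit), float, bool)))), ref(unit)) = S1.
Bind S1 := tup3(char, tree(tup3(ref(unit), ref(unit), pair(ref(unit), tup3(ref(unit), float, bool)))), ref(unit)).
MGU = { T2 := ref(unit), S2 := unit, B := ref(unit), A := tree(tup3(ref(unit), ref(unit), pair(ref(unit), tup3(ref(unit), float, bool)))), C := pair(ref(unit), tup3(ref(unit), float, bool)), T3 := unit, S1 := tup3(char, tree(tup3(ref(unit), ref(unit), pair(ref(unit), tup3(ref(unit), float, bool)))), ref(unit)) }, so C := pair(ref(unit), tup3(ref(unit), float, bool)).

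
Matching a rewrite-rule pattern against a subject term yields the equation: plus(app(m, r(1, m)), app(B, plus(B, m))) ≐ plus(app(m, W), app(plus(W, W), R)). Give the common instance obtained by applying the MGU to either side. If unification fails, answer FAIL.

Decompose plus/2: app(m, r(1, m)) ≐ app(m, W),  app(B, plus(B, m)) ≐ app(plus(W, W), R).
Decompose app/2: m ≐ m,  r(1, m) ≐ W.
Delete trivial equation m ≐ m.
Bind W := r(1, m); substituting into the remaining equation gives: app(B, plus(B, m)) ≐ app(plus(r(1, m), r(1, m)), R).
Decompose app/2: B ≐ plus(r(1, m), r(1, m)),  plus(B, m) ≐ R.
Bind B := plus(r(1, m), r(1, m)); substituting into the remaining equation gives: plus(plus(r(1, m), r(1, m)), m) ≐ R.
Bind R := plus(plus(r(1, m), r(1, m)), m).
Applying the MGU to either side gives plus(app(m, r(1, m)), app(plus(r(1, m), r(1, m)), plus(plus(r(1, m), r(1, m)), m))).

plus(app(m, r(1, m)), app(plus(r(1, m), r(1, m)), plus(plus(r(1, m), r(1, m)), m)))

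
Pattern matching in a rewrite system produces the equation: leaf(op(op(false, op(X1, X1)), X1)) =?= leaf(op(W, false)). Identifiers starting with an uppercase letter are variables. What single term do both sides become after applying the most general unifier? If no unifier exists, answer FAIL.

Decompose leaf/1: op(op(false, op(X1, X1)), X1) =?= op(W, false).
Decompose op/2: op(false, op(X1, X1)) =?= W,  X1 =?= false.
Bind W := op(false, op(X1, X1)); no other remaining equation mentions W.
Bind X1 := false. Substituting into the earlier binding gives W := op(false, op(false, false)).
Applying the MGU to either side gives leaf(op(op(false, op(false, false)), false)).

leaf(op(op(false, op(false, false)), false))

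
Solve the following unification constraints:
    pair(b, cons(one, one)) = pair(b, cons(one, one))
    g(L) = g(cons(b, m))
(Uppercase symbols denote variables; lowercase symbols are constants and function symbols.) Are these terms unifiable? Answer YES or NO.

Delete trivial equation pair(b, cons(one, one)) = pair(b, cons(one, one)).
Decompose g/1: L = cons(b, m).
Bind L := cons(b, m).
No equations remain and no clash or occurs-check failure arose, so a unifier exists.

YES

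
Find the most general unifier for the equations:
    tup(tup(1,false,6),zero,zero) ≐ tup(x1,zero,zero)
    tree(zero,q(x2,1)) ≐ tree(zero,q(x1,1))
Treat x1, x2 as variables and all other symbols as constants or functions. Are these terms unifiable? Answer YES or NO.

YES

Decompose tup/3: tup(1,false,6) ≐ x1,  zero ≐ zero,  zero ≐ zero.
Bind x1 := tup(1,false,6); substituting into the one remaining equation that mentions x1 gives: tree(zero,q(x2,1)) ≐ tree(zero,q(tup(1,false,6),1)).
Delete trivial equation zero ≐ zero.
Delete trivial equation zero ≐ zero.
Decompose tree/2: zero ≐ zero,  q(x2,1) ≐ q(tup(1,false,6),1).
Delete trivial equation zero ≐ zero.
Decompose q/2: x2 ≐ tup(1,false,6),  1 ≐ 1.
Bind x2 := tup(1,false,6); no other remaining equation mentions x2.
Delete trivial equation 1 ≐ 1.
No equations remain and no clash or occurs-check failure arose, so a unifier exists.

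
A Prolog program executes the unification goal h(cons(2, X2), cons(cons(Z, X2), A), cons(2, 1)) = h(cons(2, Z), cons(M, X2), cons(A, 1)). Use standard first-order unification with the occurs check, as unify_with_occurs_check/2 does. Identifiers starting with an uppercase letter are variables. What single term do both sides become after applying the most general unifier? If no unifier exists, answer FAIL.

h(cons(2, 2), cons(cons(2, 2), 2), cons(2, 1))

Decompose h/3: cons(2, X2) = cons(2, Z),  cons(cons(Z, X2), A) = cons(M, X2),  cons(2, 1) = cons(A, 1).
Decompose cons/2: 2 = 2,  X2 = Z.
Delete trivial equation 2 = 2.
Bind X2 := Z; substituting into the one remaining equation that mentions X2 gives: cons(cons(Z, Z), A) = cons(M, Z).
Decompose cons/2: cons(Z, Z) = M,  A = Z.
Bind M := cons(Z, Z); no other remaining equation mentions M.
Bind A := Z; substituting into the remaining equation gives: cons(2, 1) = cons(Z, 1).
Decompose cons/2: 2 = Z,  1 = 1.
Bind Z := 2; no other remaining equation mentions Z. Substituting into the earlier bindings gives X2 := 2, M := cons(2, 2), A := 2.
Delete trivial equation 1 = 1.
Applying the MGU to either side gives h(cons(2, 2), cons(cons(2, 2), 2), cons(2, 1)).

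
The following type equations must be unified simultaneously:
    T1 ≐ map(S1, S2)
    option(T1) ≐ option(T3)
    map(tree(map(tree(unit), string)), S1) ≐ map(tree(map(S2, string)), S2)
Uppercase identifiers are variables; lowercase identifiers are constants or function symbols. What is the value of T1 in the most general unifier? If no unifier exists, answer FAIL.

map(tree(unit), tree(unit))

Bind T1 := map(S1, S2); substituting into the one remaining equation that mentions T1 gives: option(map(S1, S2)) ≐ option(T3).
Decompose option/1: map(S1, S2) ≐ T3.
Bind T3 := map(S1, S2); no other remaining equation mentions T3.
Decompose map/2: tree(map(tree(unit), string)) ≐ tree(map(S2, string)),  S1 ≐ S2.
Decompose tree/1: map(tree(unit), string) ≐ map(S2, string).
Decompose map/2: tree(unit) ≐ S2,  string ≐ string.
Bind S2 := tree(unit); substituting into the one remaining equation that mentions S2 gives: S1 ≐ tree(unit). Substituting into the earlier bindings gives T1 := map(S1, tree(unit)), T3 := map(S1, tree(unit)).
Delete trivial equation string ≐ string.
Bind S1 := tree(unit). Substituting into the earlier bindings gives T1 := map(tree(unit), tree(unit)), T3 := map(tree(unit), tree(unit)).
MGU = { T1 := map(tree(unit), tree(unit)), T3 := map(tree(unit), tree(unit)), S2 := tree(unit), S1 := tree(unit) }, so T1 := map(tree(unit), tree(unit)).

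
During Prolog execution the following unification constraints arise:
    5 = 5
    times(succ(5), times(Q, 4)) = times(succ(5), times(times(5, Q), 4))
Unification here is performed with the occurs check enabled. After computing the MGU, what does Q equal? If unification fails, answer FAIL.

Delete trivial equation 5 = 5.
Decompose times/2: succ(5) = succ(5),  times(Q, 4) = times(times(5, Q), 4).
Delete trivial equation succ(5) = succ(5).
Decompose times/2: Q = times(5, Q),  4 = 4.
Occurs check fails: Q occurs in times(5, Q); the equation Q = times(5, Q) has no finite solution.

FAIL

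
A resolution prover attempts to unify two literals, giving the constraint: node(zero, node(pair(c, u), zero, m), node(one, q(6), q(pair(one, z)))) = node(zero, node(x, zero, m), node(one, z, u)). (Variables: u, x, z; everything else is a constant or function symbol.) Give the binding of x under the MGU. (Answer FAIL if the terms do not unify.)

Decompose node/3: zero = zero,  node(pair(c, u), zero, m) = node(x, zero, m),  node(one, q(6), q(pair(one, z))) = node(one, z, u).
Delete trivial equation zero = zero.
Decompose node/3: pair(c, u) = x,  zero = zero,  m = m.
Bind x := pair(c, u); no other remaining equation mentions x.
Delete trivial equation zero = zero.
Delete trivial equation m = m.
Decompose node/3: one = one,  q(6) = z,  q(pair(one, z)) = u.
Delete trivial equation one = one.
Bind z := q(6); substituting into the remaining equation gives: q(pair(one, q(6))) = u.
Bind u := q(pair(one, q(6))). Substituting into the earlier binding gives x := pair(c, q(pair(one, q(6)))).
MGU = { x := pair(c, q(pair(one, q(6)))), z := q(6), u := q(pair(one, q(6))) }, so x := pair(c, q(pair(one, q(6)))).

pair(c, q(pair(one, q(6))))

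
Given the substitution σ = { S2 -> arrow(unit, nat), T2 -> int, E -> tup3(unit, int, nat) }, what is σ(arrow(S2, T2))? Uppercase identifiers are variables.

arrow(arrow(unit, nat), int)

Replace each occurrence of S2 with arrow(unit, nat).
Replace each occurrence of T2 with int.
Result: arrow(arrow(unit, nat), int).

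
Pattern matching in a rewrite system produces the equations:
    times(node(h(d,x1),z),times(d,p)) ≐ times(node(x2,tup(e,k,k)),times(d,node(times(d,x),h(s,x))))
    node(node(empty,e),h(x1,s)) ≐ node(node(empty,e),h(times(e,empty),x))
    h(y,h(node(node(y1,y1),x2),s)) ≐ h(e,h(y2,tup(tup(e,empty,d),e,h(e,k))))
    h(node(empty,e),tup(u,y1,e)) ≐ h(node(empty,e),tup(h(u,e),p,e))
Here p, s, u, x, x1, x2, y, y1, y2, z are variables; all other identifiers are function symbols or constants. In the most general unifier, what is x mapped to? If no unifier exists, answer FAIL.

FAIL

Decompose times/2: node(h(d,x1),z) ≐ node(x2,tup(e,k,k)),  times(d,p) ≐ times(d,node(times(d,x),h(s,x))).
Decompose node/2: h(d,x1) ≐ x2,  z ≐ tup(e,k,k).
Bind x2 := h(d,x1); substituting into the one remaining equation that mentions x2 gives: h(y,h(node(node(y1,y1),h(d,x1)),s)) ≐ h(e,h(y2,tup(tup(e,empty,d),e,h(e,k)))).
Bind z := tup(e,k,k); no other remaining equation mentions z.
Decompose times/2: d ≐ d,  p ≐ node(times(d,x),h(s,x)).
Delete trivial equation d ≐ d.
Bind p := node(times(d,x),h(s,x)); substituting into the one remaining equation that mentions p gives: h(node(empty,e),tup(u,y1,e)) ≐ h(node(empty,e),tup(h(u,e),node(times(d,x),h(s,x)),e)).
Decompose node/2: node(empty,e) ≐ node(empty,e),  h(x1,s) ≐ h(times(e,empty),x).
Delete trivial equation node(empty,e) ≐ node(empty,e).
Decompose h/2: x1 ≐ times(e,empty),  s ≐ x.
Bind x1 := times(e,empty); substituting into the one remaining equation that mentions x1 gives: h(y,h(node(node(y1,y1),h(d,times(e,empty))),s)) ≐ h(e,h(y2,tup(tup(e,empty,d),e,h(e,k)))). Substituting into the earlier binding gives x2 := h(d,times(e,empty)).
Bind s := x; substituting into the remaining equations gives: h(y,h(node(node(y1,y1),h(d,times(e,empty))),x)) ≐ h(e,h(y2,tup(tup(e,empty,d),e,h(e,k)))),  h(node(empty,e),tup(u,y1,e)) ≐ h(node(empty,e),tup(h(u,e),node(times(d,x),h(x,x)),e)). Substituting into the earlier binding gives p := node(times(d,x),h(x,x)).
Decompose h/2: y ≐ e,  h(node(node(y1,y1),h(d,times(e,empty))),x) ≐ h(y2,tup(tup(e,empty,d),e,h(e,k))).
Bind y := e; no other remaining equation mentions y.
Decompose h/2: node(node(y1,y1),h(d,times(e,empty))) ≐ y2,  x ≐ tup(tup(e,empty,d),e,h(e,k)).
Bind y2 := node(node(y1,y1),h(d,times(e,empty))); no other remaining equation mentions y2.
Bind x := tup(tup(e,empty,d),e,h(e,k)); substituting into the remaining equation gives: h(node(empty,e),tup(u,y1,e)) ≐ h(node(empty,e),tup(h(u,e),node(times(d,tup(tup(e,empty,d),e,h(e,k))),h(tup(tup(e,empty,d),e,h(e,k)),tup(tup(e,empty,d),e,h(e,k)))),e)). Substituting into the earlier bindings gives p := node(times(d,tup(tup(e,empty,d),e,h(e,k))),h(tup(tup(e,empty,d),e,h(e,k)),tup(tup(e,empty,d),e,h(e,k)))), s := tup(tup(e,empty,d),e,h(e,k)).
Decompose h/2: node(empty,e) ≐ node(empty,e),  tup(u,y1,e) ≐ tup(h(u,e),node(times(d,tup(tup(e,empty,d),e,h(e,k))),h(tup(tup(e,empty,d),e,h(e,k)),tup(tup(e,empty,d),e,h(e,k)))),e).
Delete trivial equation node(empty,e) ≐ node(empty,e).
Decompose tup/3: u ≐ h(u,e),  y1 ≐ node(times(d,tup(tup(e,empty,d),e,h(e,k))),h(tup(tup(e,empty,d),e,h(e,k)),tup(tup(e,empty,d),e,h(e,k)))),  e ≐ e.
Occurs check fails: u occurs in h(u,e); the equation u ≐ h(u,e) has no finite solution.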